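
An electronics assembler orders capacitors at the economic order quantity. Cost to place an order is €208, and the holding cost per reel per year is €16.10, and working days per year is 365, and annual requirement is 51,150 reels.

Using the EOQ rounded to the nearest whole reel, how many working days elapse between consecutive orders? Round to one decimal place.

8.2 days

Q* = √(2·D·S / H) = √(2·51,150·208 / 16.1) = √1,321,639.8 ≈ 1,149.63 → Q = 1,150 reels
Cycle time = (working days × Q)/D = (365 × 1,150) / 51,150 = 8.206 days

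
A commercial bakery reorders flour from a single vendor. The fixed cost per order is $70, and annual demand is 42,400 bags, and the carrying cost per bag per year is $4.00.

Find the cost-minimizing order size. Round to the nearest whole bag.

EOQ = √(2DS/H) = √(2 × 42,400 × 70 / 4)
    = √(1,484,000.00) ≈ 1,218.20

1,218 bags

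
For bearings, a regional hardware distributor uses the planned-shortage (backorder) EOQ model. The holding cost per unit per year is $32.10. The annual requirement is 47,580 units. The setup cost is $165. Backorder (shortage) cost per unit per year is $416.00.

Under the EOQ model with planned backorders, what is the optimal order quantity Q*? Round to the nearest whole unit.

726 units

Basic EOQ = √(2·47,580·165/32.1) = 699.386
Backorder adjustment √((H+b)/b) = √((32.1+416)/416) = 1.0379
Q* = 699.386 × 1.0379 ≈ 725.87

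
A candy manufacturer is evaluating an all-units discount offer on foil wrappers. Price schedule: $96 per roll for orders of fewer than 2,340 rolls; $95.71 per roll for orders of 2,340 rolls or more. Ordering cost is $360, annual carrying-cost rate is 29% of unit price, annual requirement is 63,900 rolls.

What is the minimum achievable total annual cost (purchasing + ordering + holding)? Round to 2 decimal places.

$6,158,174.17

H₁ = 29%×$96 = $27.8400;  H₂ = 29%×$95.71 = $27.7559
EOQ₁ = √(2×63,900×360/27.8400) = 1,285.53  (< 2,340, feasible at tier 1)
EOQ₂ = √(2×63,900×360/27.7559) = 1,287.48  (< 2,340 → use Q = 2,340 at tier-2 price)
TC(tier 1 (EOQ₁), Q≈1,285.5) = $6,170,189.14
TC(tier 2, Q≈2,340.0) = $6,158,174.17
Minimum at tier 2: $6,158,174.17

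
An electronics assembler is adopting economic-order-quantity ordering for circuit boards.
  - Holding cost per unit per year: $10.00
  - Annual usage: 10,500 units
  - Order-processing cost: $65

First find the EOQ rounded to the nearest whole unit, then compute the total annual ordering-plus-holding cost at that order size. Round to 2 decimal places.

$3,694.59

EOQ = √(2DS/H) = √(2 × 10,500 × 65 / 10)
    = √(136,500.00) ≈ 369.46 → Q = 369 units
Orders/yr = 10,500/369 = 28.455; ordering cost = 28.455 × $65 = $1,849.59
Average inventory = 369/2 = 184.5; holding cost = 184.5 × $10 = $1,845.00
Total = $1,849.59 + $1,845.00 = $3,694.59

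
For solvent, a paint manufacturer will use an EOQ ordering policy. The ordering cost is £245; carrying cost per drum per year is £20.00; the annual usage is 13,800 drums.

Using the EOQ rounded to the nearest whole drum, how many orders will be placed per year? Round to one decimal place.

2DS/H = 2·13,800·245/20 = 338,100.00
EOQ = √338,100.00 ≈ 581.46 → Q = 581
N = D/Q = 13,800/581 ≈ 23.752 orders/yr

23.8 orders per year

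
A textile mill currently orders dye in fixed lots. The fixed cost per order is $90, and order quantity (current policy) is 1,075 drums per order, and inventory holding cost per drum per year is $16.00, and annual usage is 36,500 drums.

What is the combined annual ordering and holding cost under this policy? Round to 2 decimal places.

$11,655.81

Ordering: D/Q × S = 36,500/1,075 × $90 = $3,055.81
Holding:  Q/2 × H = 1,075/2 × $16 = $8,600.00
Total = $3,055.81 + $8,600.00 = $11,655.81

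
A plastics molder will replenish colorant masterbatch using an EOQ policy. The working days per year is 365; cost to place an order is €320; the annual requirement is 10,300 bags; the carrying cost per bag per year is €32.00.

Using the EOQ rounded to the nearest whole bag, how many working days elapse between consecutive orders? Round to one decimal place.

Optimal lot size Q* = (2 × 10,300 × €320 / €32)^½ ≈ 453.87 → Q = 454 bags
T = Q/D × 365 days = 454/10,300 × 365 = 16.088 days

16.1 days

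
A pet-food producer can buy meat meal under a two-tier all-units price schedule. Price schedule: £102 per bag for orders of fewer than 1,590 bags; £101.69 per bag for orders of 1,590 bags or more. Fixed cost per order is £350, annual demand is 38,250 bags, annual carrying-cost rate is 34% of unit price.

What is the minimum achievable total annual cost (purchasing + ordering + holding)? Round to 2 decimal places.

£3,925,549.12

H₁ = 34%×£102 = £34.6800;  H₂ = 34%×£101.69 = £34.5746
EOQ₁ = √(2×38,250×350/34.6800) = 878.67  (< 1,590, feasible at tier 1)
EOQ₂ = √(2×38,250×350/34.5746) = 880.01  (< 1,590 → use Q = 1,590 at tier-2 price)
TC(tier 1 (EOQ₁), Q≈878.7) = £3,931,972.23
TC(tier 2, Q≈1,590.0) = £3,925,549.12
Minimum at tier 2: £3,925,549.12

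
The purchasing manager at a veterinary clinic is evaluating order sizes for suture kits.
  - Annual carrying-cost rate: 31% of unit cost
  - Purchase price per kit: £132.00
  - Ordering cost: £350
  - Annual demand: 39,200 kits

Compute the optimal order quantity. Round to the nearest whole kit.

819 kits

H = i·C = 0.31 × £132 = £40.9200 per kit-year
Q* = √(2·D·S / H) = √(2·39,200·350 / 40.92) = √670,576.7 ≈ 818.89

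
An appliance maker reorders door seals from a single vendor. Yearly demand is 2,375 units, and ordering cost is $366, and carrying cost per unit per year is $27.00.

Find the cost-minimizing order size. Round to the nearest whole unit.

EOQ = √(2DS/H) = √(2 × 2,375 × 366 / 27)
    = √(64,388.89) ≈ 253.75

254 units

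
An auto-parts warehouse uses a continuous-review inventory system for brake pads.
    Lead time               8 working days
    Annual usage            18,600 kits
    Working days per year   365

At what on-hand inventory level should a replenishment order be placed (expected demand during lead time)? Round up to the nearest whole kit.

408 kits

Daily demand d = 18,600 / 365 = 50.959 kits/day
Demand during lead time = 50.959 × 8 = 407.67
Reorder point = 407.67 → round up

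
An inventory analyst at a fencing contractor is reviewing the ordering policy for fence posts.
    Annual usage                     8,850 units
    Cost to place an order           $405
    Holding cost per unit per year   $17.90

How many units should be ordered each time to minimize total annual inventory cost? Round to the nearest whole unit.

EOQ = √(2DS/H) = √(2 × 8,850 × 405 / 17.9)
    = √(400,474.86) ≈ 632.83

633 units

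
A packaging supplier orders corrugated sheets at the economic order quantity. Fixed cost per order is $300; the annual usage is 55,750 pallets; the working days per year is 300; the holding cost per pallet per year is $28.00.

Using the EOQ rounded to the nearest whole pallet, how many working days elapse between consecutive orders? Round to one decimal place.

5.9 days

2DS/H = 2·55,750·300/28 = 1,194,642.86
EOQ = √1,194,642.86 ≈ 1,093.00 → Q = 1,093 pallets
Cycle time = (working days × Q)/D = (300 × 1,093) / 55,750 = 5.882 days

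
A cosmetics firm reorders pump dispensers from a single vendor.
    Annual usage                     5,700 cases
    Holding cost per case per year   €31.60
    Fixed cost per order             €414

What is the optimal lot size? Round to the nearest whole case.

386 cases

2DS/H = 2·5,700·414/31.6 = 149,354.43
EOQ = √149,354.43 ≈ 386.46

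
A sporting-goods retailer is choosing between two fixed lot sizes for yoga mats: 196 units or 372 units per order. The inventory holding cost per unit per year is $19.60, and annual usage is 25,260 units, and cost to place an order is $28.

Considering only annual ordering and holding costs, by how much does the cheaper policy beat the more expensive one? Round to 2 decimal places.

Annual cost at Q: ordering D·S/Q plus holding Q·H/2.
TC(196) = (25,260/196)×28 + (196/2)×19.6 = $5,529.37
TC(372) = (25,260/372)×28 + (372/2)×19.6 = $5,546.89
Cheaper: Q = 196.  Difference = $17.52

$17.52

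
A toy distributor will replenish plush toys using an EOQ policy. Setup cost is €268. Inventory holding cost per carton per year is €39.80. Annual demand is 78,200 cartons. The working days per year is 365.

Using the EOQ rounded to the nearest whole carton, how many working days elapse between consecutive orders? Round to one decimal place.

2DS/H = 2·78,200·268/39.8 = 1,053,145.73
EOQ = √1,053,145.73 ≈ 1,026.23 → Q = 1,026 cartons
Cycle time = (working days × Q)/D = (365 × 1,026) / 78,200 = 4.789 days

4.8 days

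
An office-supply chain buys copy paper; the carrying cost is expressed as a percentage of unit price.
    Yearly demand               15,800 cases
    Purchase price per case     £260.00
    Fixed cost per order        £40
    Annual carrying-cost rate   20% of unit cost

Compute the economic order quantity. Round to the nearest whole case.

Holding cost per case per year: H = 20% × £260 = £52.0000
Q* = √(2·D·S / H) = √(2·15,800·40 / 52) = √24,307.7 ≈ 155.91

156 cases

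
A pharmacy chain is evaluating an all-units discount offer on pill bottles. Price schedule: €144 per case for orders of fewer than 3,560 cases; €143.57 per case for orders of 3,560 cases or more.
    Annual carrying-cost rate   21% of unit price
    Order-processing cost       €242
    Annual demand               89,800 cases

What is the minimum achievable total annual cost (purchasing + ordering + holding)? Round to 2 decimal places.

H₁ = 21%×€144 = €30.2400;  H₂ = 21%×€143.57 = €30.1497
EOQ₁ = √(2×89,800×242/30.2400) = 1,198.86  (< 3,560, feasible at tier 1)
EOQ₂ = √(2×89,800×242/30.1497) = 1,200.66  (< 3,560 → use Q = 3,560 at tier-2 price)
TC(tier 1 (EOQ₁), Q≈1,198.9) = €12,967,453.65
TC(tier 2, Q≈3,560.0) = €12,952,356.85
Minimum at tier 2: €12,952,356.85

€12,952,356.85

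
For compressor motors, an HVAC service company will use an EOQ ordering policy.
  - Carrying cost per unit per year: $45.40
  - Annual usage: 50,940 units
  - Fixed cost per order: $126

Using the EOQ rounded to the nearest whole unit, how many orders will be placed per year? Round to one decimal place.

95.8 orders per year

EOQ = √(2DS/H) = √(2 × 50,940 × 126 / 45.4)
    = √(282,750.66) ≈ 531.74 → Q = 532
Orders per year = D/Q = 50,940 / 532 = 95.752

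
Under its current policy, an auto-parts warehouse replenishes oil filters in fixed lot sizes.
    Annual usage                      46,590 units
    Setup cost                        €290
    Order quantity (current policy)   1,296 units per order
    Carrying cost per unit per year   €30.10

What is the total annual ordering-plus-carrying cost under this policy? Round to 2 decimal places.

Orders/yr = 46,590/1,296 = 35.949; ordering cost = 35.949 × €290 = €10,425.23
Average inventory = 1,296/2 = 648; holding cost = 648 × €30.1 = €19,504.80
Total = €10,425.23 + €19,504.80 = €29,930.03

€29,930.03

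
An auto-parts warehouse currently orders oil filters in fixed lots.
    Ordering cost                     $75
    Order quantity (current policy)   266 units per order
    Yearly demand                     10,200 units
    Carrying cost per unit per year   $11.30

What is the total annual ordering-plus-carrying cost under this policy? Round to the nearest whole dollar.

Orders/yr = 10,200/266 = 38.346; ordering cost = 38.346 × $75 = $2,875.94
Average inventory = 266/2 = 133; holding cost = 133 × $11.3 = $1,502.90
Total = $2,875.94 + $1,502.90 = $4,378.84

$4,379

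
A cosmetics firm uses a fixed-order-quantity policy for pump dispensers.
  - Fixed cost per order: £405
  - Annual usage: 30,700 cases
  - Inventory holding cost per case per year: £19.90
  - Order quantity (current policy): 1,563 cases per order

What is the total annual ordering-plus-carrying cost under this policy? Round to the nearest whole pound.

Ordering: D/Q × S = 30,700/1,563 × £405 = £7,954.89
Holding:  Q/2 × H = 1,563/2 × £19.9 = £15,551.85
Total = £7,954.89 + £15,551.85 = £23,506.74

£23,507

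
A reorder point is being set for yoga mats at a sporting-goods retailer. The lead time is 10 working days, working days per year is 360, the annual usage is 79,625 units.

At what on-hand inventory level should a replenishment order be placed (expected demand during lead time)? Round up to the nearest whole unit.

Daily demand d = 79,625 / 360 = 221.181 units/day
Demand during lead time = 221.181 × 10 = 2,211.81
Reorder point = 2,211.81 → round up

2,212 units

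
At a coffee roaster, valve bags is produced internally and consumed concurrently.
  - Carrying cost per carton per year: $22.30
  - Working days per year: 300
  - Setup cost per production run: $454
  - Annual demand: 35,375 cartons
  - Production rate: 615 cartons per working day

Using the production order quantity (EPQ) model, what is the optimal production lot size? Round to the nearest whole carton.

d = 35,375/300 = 117.9167 cartons/day;  effective holding cost H(1 − d/p) = 22.3·(1 − 117.9167/615) = 18.02432
Q* = √(2DS / H_eff) = √(2·35,375·454 / 18.02432) ≈ 1,334.94

1,335 cartons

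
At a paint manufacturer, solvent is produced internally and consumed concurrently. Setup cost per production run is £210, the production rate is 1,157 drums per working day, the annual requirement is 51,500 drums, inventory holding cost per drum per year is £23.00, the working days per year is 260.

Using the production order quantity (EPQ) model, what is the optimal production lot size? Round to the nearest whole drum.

1,065 drums

Daily demand d = 51,500/260 = 198.077; p = 1157; 1 − d/p = 0.82880
EPQ = √(2DS / (H(1 − d/p)))
    = √(2 × 51,500 × 210 / (23 × 0.82880)) ≈ 1,065.22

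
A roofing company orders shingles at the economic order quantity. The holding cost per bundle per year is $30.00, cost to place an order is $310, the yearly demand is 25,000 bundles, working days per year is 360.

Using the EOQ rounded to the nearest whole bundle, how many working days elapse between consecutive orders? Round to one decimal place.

Q* = √(2·D·S / H) = √(2·25,000·310 / 30) = √516,666.7 ≈ 718.80 → Q = 719 bundles
Cycle time = (working days × Q)/D = (360 × 719) / 25,000 = 10.354 days

10.4 days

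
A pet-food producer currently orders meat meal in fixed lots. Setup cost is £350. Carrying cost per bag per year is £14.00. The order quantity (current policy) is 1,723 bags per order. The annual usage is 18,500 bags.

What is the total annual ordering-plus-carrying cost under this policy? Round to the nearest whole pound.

£15,819

Annual ordering cost = (D/Q)·S = (18,500/1,723) × 350 = £3,757.98
Annual holding cost  = (Q/2)·H = (1,723/2) × 14 = £12,061.00
Total = £3,757.98 + £12,061.00 = £15,818.98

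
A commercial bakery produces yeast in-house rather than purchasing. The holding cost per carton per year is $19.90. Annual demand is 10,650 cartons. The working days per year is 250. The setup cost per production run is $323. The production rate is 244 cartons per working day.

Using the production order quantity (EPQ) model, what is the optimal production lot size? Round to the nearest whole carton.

d = 10,650/250 = 42.6000 cartons/day;  effective holding cost H(1 − d/p) = 19.9·(1 − 42.6000/244) = 16.42566
Q* = √(2DS / H_eff) = √(2·10,650·323 / 16.42566) ≈ 647.19

647 cartons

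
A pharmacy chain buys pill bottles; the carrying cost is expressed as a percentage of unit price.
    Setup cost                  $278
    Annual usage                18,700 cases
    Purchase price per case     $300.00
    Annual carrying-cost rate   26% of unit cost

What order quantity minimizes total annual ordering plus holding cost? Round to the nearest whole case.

Carrying cost H = $300 × 26% = $78.0000/case/yr
Optimal lot size Q* = (2 × 18,700 × $278 / $78)^½ ≈ 365.10

365 cases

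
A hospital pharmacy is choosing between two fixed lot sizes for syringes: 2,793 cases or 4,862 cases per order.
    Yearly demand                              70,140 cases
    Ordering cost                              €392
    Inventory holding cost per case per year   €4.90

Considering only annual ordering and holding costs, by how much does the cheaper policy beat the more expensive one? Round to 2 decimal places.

€879.90

Annual cost at Q: ordering D·S/Q plus holding Q·H/2.
TC(2,793) = (70,140/2,793)×392 + (2,793/2)×4.9 = €16,687.06
TC(4,862) = (70,140/4,862)×392 + (4,862/2)×4.9 = €17,566.96
Cheaper: Q = 2,793.  Difference = €879.90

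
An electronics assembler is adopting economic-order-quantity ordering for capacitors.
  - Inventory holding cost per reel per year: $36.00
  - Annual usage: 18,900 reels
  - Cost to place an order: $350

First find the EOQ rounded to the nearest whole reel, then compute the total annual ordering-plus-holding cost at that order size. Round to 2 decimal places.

$21,823.84

Optimal lot size Q* = (2 × 18,900 × $350 / $36)^½ ≈ 606.22 → Q = 606 reels
Ordering: D/Q × S = 18,900/606 × $350 = $10,915.84
Holding:  Q/2 × H = 606/2 × $36 = $10,908.00
Total = $10,915.84 + $10,908.00 = $21,823.84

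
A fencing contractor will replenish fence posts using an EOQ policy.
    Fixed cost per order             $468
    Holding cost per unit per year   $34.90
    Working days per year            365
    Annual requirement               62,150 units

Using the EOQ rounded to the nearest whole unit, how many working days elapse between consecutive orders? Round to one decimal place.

7.6 days

EOQ = √(2DS/H) = √(2 × 62,150 × 468 / 34.9)
    = √(1,666,830.95) ≈ 1,291.06 → Q = 1,291 units
Cycle time = (working days × Q)/D = (365 × 1,291) / 62,150 = 7.582 days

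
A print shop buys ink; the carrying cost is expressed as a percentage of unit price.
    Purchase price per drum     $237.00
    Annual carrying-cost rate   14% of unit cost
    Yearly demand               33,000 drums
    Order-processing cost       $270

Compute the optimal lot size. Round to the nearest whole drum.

733 drums

Holding cost per drum per year: H = 14% × $237 = $33.1800
EOQ = √(2DS/H) = √(2 × 33,000 × 270 / 33.18)
    = √(537,070.52) ≈ 732.85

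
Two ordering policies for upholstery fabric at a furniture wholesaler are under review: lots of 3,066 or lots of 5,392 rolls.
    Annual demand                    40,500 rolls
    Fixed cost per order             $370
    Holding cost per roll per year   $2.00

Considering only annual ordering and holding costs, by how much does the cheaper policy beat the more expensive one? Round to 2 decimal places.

For each Q, cost = (D/Q)·S + (Q/2)·H.
TC(3,066) = (40,500/3,066)×370 + (3,066/2)×2 = $7,953.48
TC(5,392) = (40,500/5,392)×370 + (5,392/2)×2 = $8,171.12
Cheaper: Q = 3,066.  Difference = $217.64

$217.64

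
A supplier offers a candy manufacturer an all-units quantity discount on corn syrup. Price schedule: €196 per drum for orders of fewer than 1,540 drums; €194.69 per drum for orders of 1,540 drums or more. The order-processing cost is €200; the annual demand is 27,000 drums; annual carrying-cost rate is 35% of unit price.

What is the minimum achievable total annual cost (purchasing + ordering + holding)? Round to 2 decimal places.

€5,312,605.45

H₁ = 35%×€196 = €68.6000;  H₂ = 35%×€194.69 = €68.1415
EOQ₁ = √(2×27,000×200/68.6000) = 396.78  (< 1,540, feasible at tier 1)
EOQ₂ = √(2×27,000×200/68.1415) = 398.11  (< 1,540 → use Q = 1,540 at tier-2 price)
TC(tier 1 (EOQ₁), Q≈396.8) = €5,319,219.11
TC(tier 2, Q≈1,540.0) = €5,312,605.45
Minimum at tier 2: €5,312,605.45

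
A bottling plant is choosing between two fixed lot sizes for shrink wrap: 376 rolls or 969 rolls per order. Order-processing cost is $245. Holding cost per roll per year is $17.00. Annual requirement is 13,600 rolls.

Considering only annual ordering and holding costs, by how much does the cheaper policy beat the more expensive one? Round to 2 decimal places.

Annual cost at Q: ordering D·S/Q plus holding Q·H/2.
TC(376) = (13,600/376)×245 + (376/2)×17 = $12,057.70
TC(969) = (13,600/969)×245 + (969/2)×17 = $11,675.10
Cheaper: Q = 969.  Difference = $382.61

$382.61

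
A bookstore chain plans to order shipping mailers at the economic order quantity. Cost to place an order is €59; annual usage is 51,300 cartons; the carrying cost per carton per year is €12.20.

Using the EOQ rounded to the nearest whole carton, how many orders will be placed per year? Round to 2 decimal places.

72.87 orders per year

EOQ = √(2DS/H) = √(2 × 51,300 × 59 / 12.2)
    = √(496,180.33) ≈ 704.40 → Q = 704
N = D/Q = 51,300/704 ≈ 72.869 orders/yr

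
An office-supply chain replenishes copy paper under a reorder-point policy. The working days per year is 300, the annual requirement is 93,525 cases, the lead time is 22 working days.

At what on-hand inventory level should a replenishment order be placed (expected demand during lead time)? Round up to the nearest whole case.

6,859 cases

Daily demand d = 93,525 / 300 = 311.750 cases/day
Demand during lead time = 311.750 × 22 = 6,858.50
Reorder point = 6,858.50 → round up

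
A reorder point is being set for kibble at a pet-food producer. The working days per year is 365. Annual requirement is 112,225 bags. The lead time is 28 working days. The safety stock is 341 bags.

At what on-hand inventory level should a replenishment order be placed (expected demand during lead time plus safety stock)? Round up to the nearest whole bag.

Daily demand d = 112,225 / 365 = 307.466 bags/day
Demand during lead time = 307.466 × 28 = 8,609.04
Reorder point = 8,609.04 + 341 = 8,950.04 → round up

8,951 bags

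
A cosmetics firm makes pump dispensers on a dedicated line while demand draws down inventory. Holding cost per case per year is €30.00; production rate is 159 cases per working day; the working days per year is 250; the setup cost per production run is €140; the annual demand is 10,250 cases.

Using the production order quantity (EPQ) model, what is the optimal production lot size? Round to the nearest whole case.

d = 10,250/250 = 41.0000 cases/day;  effective holding cost H(1 − d/p) = 30·(1 − 41.0000/159) = 22.26415
Q* = √(2DS / H_eff) = √(2·10,250·140 / 22.26415) ≈ 359.04

359 cases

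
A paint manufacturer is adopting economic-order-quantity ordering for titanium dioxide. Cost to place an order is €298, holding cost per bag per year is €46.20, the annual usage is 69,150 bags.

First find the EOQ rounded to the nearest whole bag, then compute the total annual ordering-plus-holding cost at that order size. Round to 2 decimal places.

€43,635.53

Optimal lot size Q* = (2 × 69,150 × €298 / €46.2)^½ ≈ 944.49 → Q = 944 bags
Ordering: D/Q × S = 69,150/944 × €298 = €21,829.13
Holding:  Q/2 × H = 944/2 × €46.2 = €21,806.40
Total = €21,829.13 + €21,806.40 = €43,635.53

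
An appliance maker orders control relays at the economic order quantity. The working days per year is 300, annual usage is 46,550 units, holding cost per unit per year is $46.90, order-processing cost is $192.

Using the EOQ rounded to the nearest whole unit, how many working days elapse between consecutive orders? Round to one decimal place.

2DS/H = 2·46,550·192/46.9 = 381,134.33
EOQ = √381,134.33 ≈ 617.36 → Q = 617 units
Days between orders = 300 / (D/Q) = 300 / 75.446 ≈ 3.976

4.0 days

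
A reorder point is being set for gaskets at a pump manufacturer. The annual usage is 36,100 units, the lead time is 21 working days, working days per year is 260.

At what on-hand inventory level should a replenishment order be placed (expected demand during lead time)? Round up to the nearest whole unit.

Daily demand d = 36,100 / 260 = 138.846 units/day
Demand during lead time = 138.846 × 21 = 2,915.77
Reorder point = 2,915.77 → round up

2,916 units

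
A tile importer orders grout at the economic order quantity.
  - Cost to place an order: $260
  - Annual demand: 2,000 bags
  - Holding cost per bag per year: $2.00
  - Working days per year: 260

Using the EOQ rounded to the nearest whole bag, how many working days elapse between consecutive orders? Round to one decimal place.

2DS/H = 2·2,000·260/2 = 520,000.00
EOQ = √520,000.00 ≈ 721.11 → Q = 721 bags
Cycle time = (working days × Q)/D = (260 × 721) / 2,000 = 93.730 days

93.7 days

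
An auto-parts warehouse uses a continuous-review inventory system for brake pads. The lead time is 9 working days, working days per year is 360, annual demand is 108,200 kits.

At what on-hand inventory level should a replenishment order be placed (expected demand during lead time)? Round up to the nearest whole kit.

2,705 kits

Daily demand d = 108,200 / 360 = 300.556 kits/day
Demand during lead time = 300.556 × 9 = 2,705.00
Reorder point = 2,705.00 → round up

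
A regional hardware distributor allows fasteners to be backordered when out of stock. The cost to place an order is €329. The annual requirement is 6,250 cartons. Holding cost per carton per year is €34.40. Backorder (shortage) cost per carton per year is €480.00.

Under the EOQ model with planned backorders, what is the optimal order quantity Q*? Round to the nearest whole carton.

Basic EOQ = √(2·6,250·329/34.4) = 345.759
Backorder adjustment √((H+b)/b) = √((34.4+480)/480) = 1.0352
Q* = 345.759 × 1.0352 ≈ 357.93

358 cartons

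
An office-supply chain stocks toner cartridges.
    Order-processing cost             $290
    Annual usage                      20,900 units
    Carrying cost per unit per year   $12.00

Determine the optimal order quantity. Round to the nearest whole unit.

1,005 units

2DS/H = 2·20,900·290/12 = 1,010,166.67
EOQ = √1,010,166.67 ≈ 1,005.07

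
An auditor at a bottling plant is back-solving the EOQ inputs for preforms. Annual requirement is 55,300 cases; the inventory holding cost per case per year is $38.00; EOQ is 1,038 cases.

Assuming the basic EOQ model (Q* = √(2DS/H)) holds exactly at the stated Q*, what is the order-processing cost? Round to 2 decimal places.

EOQ relation: Q² = 2DS/H, so rearrange for the unknown.
S = Q²H / (2D) = 1,038² × 38 / (2 × 55,300) = 370.1887

$370.19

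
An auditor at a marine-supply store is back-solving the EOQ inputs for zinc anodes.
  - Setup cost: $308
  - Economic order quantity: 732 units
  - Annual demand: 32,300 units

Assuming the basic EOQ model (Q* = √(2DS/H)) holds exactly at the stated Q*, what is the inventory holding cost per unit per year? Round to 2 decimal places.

Since Q* = (2DS/H)^½, squaring gives Q*²·H = 2DS.
H = 2DS / Q² = 2 × 32,300 × 308 / 732² = 37.1331

$37.13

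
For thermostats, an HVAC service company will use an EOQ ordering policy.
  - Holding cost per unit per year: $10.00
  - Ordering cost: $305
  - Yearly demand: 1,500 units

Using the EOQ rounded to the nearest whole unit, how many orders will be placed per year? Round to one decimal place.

2DS/H = 2·1,500·305/10 = 91,500.00
EOQ = √91,500.00 ≈ 302.49 → Q = 302
Orders per year = D/Q = 1,500 / 302 = 4.967

5.0 orders per year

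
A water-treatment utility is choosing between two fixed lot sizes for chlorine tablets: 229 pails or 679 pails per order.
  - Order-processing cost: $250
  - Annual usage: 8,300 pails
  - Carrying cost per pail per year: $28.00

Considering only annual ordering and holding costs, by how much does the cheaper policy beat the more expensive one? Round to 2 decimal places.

For each Q, cost = (D/Q)·S + (Q/2)·H.
TC(229) = (8,300/229)×250 + (229/2)×28 = $12,267.14
TC(679) = (8,300/679)×250 + (679/2)×28 = $12,561.96
Lots of 229 are cheaper by $294.83.

$294.83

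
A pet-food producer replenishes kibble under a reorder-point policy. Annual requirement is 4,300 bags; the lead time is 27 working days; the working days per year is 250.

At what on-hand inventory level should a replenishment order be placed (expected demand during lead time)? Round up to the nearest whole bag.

Daily demand d = 4,300 / 250 = 17.200 bags/day
Demand during lead time = 17.200 × 27 = 464.40
Reorder point = 464.40 → round up

465 bags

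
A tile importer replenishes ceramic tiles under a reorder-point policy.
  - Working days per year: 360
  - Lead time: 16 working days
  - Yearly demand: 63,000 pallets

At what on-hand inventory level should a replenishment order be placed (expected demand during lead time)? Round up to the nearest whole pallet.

Daily demand d = 63,000 / 360 = 175.000 pallets/day
Demand during lead time = 175.000 × 16 = 2,800.00
Reorder point = 2,800.00 → round up

2,800 pallets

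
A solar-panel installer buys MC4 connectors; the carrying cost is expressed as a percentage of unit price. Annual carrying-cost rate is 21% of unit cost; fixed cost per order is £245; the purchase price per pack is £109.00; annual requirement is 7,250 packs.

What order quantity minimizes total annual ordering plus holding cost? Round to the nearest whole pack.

Holding cost per pack per year: H = 21% × £109 = £22.8900
Q* = √(2·D·S / H) = √(2·7,250·245 / 22.89) = √155,198.8 ≈ 393.95

394 packs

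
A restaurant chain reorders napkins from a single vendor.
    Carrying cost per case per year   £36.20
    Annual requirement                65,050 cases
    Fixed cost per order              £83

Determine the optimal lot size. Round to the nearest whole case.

546 cases

Optimal lot size Q* = (2 × 65,050 × £83 / £36.2)^½ ≈ 546.16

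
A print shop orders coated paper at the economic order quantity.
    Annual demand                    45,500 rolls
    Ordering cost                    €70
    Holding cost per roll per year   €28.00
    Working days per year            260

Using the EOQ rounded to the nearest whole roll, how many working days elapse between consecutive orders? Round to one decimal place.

2.7 days

EOQ = √(2DS/H) = √(2 × 45,500 × 70 / 28)
    = √(227,500.00) ≈ 476.97 → Q = 477 rolls
T = Q/D × 260 days = 477/45,500 × 260 = 2.726 days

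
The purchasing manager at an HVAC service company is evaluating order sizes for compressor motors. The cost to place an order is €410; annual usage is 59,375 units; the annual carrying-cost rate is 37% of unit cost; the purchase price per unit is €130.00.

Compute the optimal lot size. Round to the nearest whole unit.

1,006 units

Holding cost per unit per year: H = 37% × €130 = €48.1000
EOQ = √(2DS/H) = √(2 × 59,375 × 410 / 48.1)
    = √(1,012,214.14) ≈ 1,006.09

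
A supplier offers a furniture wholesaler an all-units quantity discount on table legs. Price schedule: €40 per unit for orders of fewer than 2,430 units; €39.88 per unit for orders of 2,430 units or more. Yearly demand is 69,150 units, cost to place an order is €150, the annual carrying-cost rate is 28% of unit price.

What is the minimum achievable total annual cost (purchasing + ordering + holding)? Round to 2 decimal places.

€2,775,537.69

H₁ = 28%×€40 = €11.2000;  H₂ = 28%×€39.88 = €11.1664
EOQ₁ = √(2×69,150×150/11.2000) = 1,360.97  (< 2,430, feasible at tier 1)
EOQ₂ = √(2×69,150×150/11.1664) = 1,363.01  (< 2,430 → use Q = 2,430 at tier-2 price)
TC(tier 1 (EOQ₁), Q≈1,361.0) = €2,781,242.83
TC(tier 2, Q≈2,430.0) = €2,775,537.69
Minimum at tier 2: €2,775,537.69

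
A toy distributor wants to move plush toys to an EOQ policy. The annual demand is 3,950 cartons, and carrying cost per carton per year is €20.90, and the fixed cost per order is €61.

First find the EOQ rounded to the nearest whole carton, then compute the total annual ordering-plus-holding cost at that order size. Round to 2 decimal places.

2DS/H = 2·3,950·61/20.9 = 23,057.42
EOQ = √23,057.42 ≈ 151.85 → Q = 152 cartons
Orders/yr = 3,950/152 = 25.987; ordering cost = 25.987 × €61 = €1,585.20
Average inventory = 152/2 = 76; holding cost = 76 × €20.9 = €1,588.40
Total = €1,585.20 + €1,588.40 = €3,173.60

€3,173.60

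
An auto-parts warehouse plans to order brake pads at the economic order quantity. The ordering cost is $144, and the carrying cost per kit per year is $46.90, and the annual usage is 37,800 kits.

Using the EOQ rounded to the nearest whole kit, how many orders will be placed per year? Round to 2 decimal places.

EOQ = √(2DS/H) = √(2 × 37,800 × 144 / 46.9)
    = √(232,119.40) ≈ 481.79 → Q = 482
Orders per year = D/Q = 37,800 / 482 = 78.423

78.42 orders per year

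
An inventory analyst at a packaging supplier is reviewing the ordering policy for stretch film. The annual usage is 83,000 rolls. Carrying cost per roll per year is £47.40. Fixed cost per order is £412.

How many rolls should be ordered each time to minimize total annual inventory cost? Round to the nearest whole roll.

1,201 rolls

Q* = √(2·D·S / H) = √(2·83,000·412 / 47.4) = √1,442,869.2 ≈ 1,201.19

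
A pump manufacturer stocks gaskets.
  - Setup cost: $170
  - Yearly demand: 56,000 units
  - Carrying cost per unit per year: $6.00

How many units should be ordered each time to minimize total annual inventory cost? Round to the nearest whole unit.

EOQ = √(2DS/H) = √(2 × 56,000 × 170 / 6)
    = √(3,173,333.33) ≈ 1,781.39

1,781 units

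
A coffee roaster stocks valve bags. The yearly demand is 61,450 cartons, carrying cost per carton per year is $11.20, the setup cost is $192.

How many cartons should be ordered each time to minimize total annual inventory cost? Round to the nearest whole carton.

1,452 cartons

EOQ = √(2DS/H) = √(2 × 61,450 × 192 / 11.2)
    = √(2,106,857.14) ≈ 1,451.50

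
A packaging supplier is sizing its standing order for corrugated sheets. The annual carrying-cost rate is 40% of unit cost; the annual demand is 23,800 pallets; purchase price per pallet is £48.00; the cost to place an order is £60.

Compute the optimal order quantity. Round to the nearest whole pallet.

386 pallets

H = i·C = 0.4 × £48 = £19.2000 per pallet-year
Optimal lot size Q* = (2 × 23,800 × £60 / £19.2)^½ ≈ 385.68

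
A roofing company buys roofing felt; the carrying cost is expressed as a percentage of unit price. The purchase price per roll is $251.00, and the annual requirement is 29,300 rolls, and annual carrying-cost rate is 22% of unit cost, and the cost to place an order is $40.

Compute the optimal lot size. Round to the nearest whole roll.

Holding cost per roll per year: H = 22% × $251 = $55.2200
EOQ = √(2DS/H) = √(2 × 29,300 × 40 / 55.22)
    = √(42,448.39) ≈ 206.03

206 rolls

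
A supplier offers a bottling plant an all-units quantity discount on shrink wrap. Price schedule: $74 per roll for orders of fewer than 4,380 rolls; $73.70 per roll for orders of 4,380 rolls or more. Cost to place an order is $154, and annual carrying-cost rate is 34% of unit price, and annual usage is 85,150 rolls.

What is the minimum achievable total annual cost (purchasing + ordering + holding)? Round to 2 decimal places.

$6,326,787.57

H₁ = 34%×$74 = $25.1600;  H₂ = 34%×$73.70 = $25.0580
EOQ₁ = √(2×85,150×154/25.1600) = 1,020.97  (< 4,380, feasible at tier 1)
EOQ₂ = √(2×85,150×154/25.0580) = 1,023.04  (< 4,380 → use Q = 4,380 at tier-2 price)
TC(tier 1 (EOQ₁), Q≈1,021.0) = $6,326,787.57
TC(tier 2, Q≈4,380.0) = $6,333,425.88
Minimum at tier 1 (EOQ₁): $6,326,787.57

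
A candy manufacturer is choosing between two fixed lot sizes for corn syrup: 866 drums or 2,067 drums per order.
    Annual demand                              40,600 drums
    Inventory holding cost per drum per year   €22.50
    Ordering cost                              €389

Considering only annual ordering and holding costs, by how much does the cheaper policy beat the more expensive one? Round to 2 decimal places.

TC(Q) = (D/Q)S + (Q/2)H
TC(866) = (40,600/866)×389 + (866/2)×22.5 = €27,979.68
TC(2,067) = (40,600/2,067)×389 + (2,067/2)×22.5 = €30,894.49
Cheaper: Q = 866.  Difference = €2,914.80

€2,914.80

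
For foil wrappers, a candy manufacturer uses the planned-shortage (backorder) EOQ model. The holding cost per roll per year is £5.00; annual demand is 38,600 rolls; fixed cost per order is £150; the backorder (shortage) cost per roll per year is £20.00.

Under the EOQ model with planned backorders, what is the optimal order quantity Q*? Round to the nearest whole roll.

Basic EOQ = √(2·38,600·150/5) = 1,521.841
Backorder adjustment √((H+b)/b) = √((5+20)/20) = 1.1180
Q* = 1,521.841 × 1.1180 ≈ 1,701.47

1,701 rolls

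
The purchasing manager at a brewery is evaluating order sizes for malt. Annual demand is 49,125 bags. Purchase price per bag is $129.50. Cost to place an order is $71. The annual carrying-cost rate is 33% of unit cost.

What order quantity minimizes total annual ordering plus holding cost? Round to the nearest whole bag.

404 bags

Carrying cost H = $129.5 × 33% = $42.7350/bag/yr
Q* = √(2·D·S / H) = √(2·49,125·71 / 42.735) = √163,232.7 ≈ 404.02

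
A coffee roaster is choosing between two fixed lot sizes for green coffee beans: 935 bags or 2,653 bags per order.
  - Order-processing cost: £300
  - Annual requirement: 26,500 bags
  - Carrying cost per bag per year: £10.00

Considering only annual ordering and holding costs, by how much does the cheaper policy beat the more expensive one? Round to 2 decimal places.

Annual cost at Q: ordering D·S/Q plus holding Q·H/2.
TC(935) = (26,500/935)×300 + (935/2)×10 = £13,177.67
TC(2,653) = (26,500/2,653)×300 + (2,653/2)×10 = £16,261.61
Cheaper: Q = 935.  Difference = £3,083.93

£3,083.93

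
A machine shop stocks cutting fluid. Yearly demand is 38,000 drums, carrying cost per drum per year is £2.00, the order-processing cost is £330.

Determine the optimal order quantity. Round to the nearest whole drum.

3,541 drums

Optimal lot size Q* = (2 × 38,000 × £330 / £2)^½ ≈ 3,541.19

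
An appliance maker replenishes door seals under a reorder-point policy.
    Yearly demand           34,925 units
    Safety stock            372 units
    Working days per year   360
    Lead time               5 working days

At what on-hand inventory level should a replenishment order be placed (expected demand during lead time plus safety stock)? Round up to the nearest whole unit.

Daily demand d = 34,925 / 360 = 97.014 units/day
Demand during lead time = 97.014 × 5 = 485.07
Reorder point = 485.07 + 372 = 857.07 → round up

858 units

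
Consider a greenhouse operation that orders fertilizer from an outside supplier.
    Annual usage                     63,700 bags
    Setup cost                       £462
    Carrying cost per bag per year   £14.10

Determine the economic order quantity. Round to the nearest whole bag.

2,043 bags

2DS/H = 2·63,700·462/14.1 = 4,174,382.98
EOQ = √4,174,382.98 ≈ 2,043.13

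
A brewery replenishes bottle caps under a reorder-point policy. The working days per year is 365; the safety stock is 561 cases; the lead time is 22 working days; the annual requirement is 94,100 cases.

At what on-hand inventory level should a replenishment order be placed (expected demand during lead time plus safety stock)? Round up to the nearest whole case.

Daily demand d = 94,100 / 365 = 257.808 cases/day
Demand during lead time = 257.808 × 22 = 5,671.78
Reorder point = 5,671.78 + 561 = 6,232.78 → round up

6,233 cases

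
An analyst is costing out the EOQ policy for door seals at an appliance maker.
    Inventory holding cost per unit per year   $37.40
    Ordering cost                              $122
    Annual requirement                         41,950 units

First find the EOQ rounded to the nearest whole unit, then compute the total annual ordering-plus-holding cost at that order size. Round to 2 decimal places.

$19,565.76

EOQ = √(2DS/H) = √(2 × 41,950 × 122 / 37.4)
    = √(273,684.49) ≈ 523.15 → Q = 523 units
Annual ordering cost = (D/Q)·S = (41,950/523) × 122 = $9,785.66
Annual holding cost  = (Q/2)·H = (523/2) × 37.4 = $9,780.10
Total = $9,785.66 + $9,780.10 = $19,565.76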